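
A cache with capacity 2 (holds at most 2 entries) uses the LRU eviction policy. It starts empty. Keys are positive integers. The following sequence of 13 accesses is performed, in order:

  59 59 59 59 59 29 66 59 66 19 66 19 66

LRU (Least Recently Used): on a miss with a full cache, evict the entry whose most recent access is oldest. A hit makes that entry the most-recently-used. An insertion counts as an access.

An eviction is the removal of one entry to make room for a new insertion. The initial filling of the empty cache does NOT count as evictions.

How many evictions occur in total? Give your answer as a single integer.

LRU simulation (capacity=2):
  1. access 59: MISS. Cache (LRU->MRU): [59]
  2. access 59: HIT. Cache (LRU->MRU): [59]
  3. access 59: HIT. Cache (LRU->MRU): [59]
  4. access 59: HIT. Cache (LRU->MRU): [59]
  5. access 59: HIT. Cache (LRU->MRU): [59]
  6. access 29: MISS. Cache (LRU->MRU): [59 29]
  7. access 66: MISS, evict 59. Cache (LRU->MRU): [29 66]
  8. access 59: MISS, evict 29. Cache (LRU->MRU): [66 59]
  9. access 66: HIT. Cache (LRU->MRU): [59 66]
  10. access 19: MISS, evict 59. Cache (LRU->MRU): [66 19]
  11. access 66: HIT. Cache (LRU->MRU): [19 66]
  12. access 19: HIT. Cache (LRU->MRU): [66 19]
  13. access 66: HIT. Cache (LRU->MRU): [19 66]
Total: 8 hits, 5 misses, 3 evictions

Answer: 3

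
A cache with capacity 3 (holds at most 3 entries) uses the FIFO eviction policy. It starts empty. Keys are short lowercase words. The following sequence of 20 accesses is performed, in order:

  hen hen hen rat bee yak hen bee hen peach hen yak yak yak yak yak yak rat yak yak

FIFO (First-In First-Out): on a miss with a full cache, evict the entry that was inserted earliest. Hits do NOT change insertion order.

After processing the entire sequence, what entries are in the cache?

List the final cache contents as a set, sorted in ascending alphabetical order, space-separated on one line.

Answer: peach rat yak

Derivation:
FIFO simulation (capacity=3):
  1. access hen: MISS. Cache (old->new): [hen]
  2. access hen: HIT. Cache (old->new): [hen]
  3. access hen: HIT. Cache (old->new): [hen]
  4. access rat: MISS. Cache (old->new): [hen rat]
  5. access bee: MISS. Cache (old->new): [hen rat bee]
  6. access yak: MISS, evict hen. Cache (old->new): [rat bee yak]
  7. access hen: MISS, evict rat. Cache (old->new): [bee yak hen]
  8. access bee: HIT. Cache (old->new): [bee yak hen]
  9. access hen: HIT. Cache (old->new): [bee yak hen]
  10. access peach: MISS, evict bee. Cache (old->new): [yak hen peach]
  11. access hen: HIT. Cache (old->new): [yak hen peach]
  12. access yak: HIT. Cache (old->new): [yak hen peach]
  13. access yak: HIT. Cache (old->new): [yak hen peach]
  14. access yak: HIT. Cache (old->new): [yak hen peach]
  15. access yak: HIT. Cache (old->new): [yak hen peach]
  16. access yak: HIT. Cache (old->new): [yak hen peach]
  17. access yak: HIT. Cache (old->new): [yak hen peach]
  18. access rat: MISS, evict yak. Cache (old->new): [hen peach rat]
  19. access yak: MISS, evict hen. Cache (old->new): [peach rat yak]
  20. access yak: HIT. Cache (old->new): [peach rat yak]
Total: 12 hits, 8 misses, 5 evictions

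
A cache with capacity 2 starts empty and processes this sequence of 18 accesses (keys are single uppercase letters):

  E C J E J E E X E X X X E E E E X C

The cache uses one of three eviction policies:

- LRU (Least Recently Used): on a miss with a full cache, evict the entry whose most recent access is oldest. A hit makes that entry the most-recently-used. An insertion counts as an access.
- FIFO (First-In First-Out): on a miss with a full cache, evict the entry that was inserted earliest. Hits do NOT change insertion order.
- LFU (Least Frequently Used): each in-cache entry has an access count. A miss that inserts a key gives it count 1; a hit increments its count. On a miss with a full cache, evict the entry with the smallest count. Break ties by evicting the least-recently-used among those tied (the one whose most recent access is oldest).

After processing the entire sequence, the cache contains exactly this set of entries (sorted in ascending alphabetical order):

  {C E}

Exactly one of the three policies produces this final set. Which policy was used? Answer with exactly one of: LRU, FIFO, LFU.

Answer: LFU

Derivation:
Simulating under each policy and comparing final sets:
  LRU: final set = {C X} -> differs
  FIFO: final set = {C X} -> differs
  LFU: final set = {C E} -> MATCHES target
Only LFU produces the target set.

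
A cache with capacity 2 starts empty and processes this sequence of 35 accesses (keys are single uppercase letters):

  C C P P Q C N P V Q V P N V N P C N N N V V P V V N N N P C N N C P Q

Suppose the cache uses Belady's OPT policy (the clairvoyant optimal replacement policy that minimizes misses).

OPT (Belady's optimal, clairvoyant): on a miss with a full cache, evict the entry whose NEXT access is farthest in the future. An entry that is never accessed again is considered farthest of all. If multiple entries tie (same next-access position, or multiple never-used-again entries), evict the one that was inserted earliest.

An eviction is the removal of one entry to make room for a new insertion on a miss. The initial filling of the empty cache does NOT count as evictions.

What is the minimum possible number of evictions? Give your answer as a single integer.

OPT (Belady) simulation (capacity=2):
  1. access C: MISS. Cache: [C]
  2. access C: HIT. Next use of C: step 6. Cache: [C]
  3. access P: MISS. Cache: [C P]
  4. access P: HIT. Next use of P: step 8. Cache: [C P]
  5. access Q: MISS, evict P (next use: step 8). Cache: [C Q]
  6. access C: HIT. Next use of C: step 17. Cache: [C Q]
  7. access N: MISS, evict C (next use: step 17). Cache: [Q N]
  8. access P: MISS, evict N (next use: step 13). Cache: [Q P]
  9. access V: MISS, evict P (next use: step 12). Cache: [Q V]
  10. access Q: HIT. Next use of Q: step 35. Cache: [Q V]
  11. access V: HIT. Next use of V: step 14. Cache: [Q V]
  12. access P: MISS, evict Q (next use: step 35). Cache: [V P]
  13. access N: MISS, evict P (next use: step 16). Cache: [V N]
  14. access V: HIT. Next use of V: step 21. Cache: [V N]
  15. access N: HIT. Next use of N: step 18. Cache: [V N]
  16. access P: MISS, evict V (next use: step 21). Cache: [N P]
  17. access C: MISS, evict P (next use: step 23). Cache: [N C]
  18. access N: HIT. Next use of N: step 19. Cache: [N C]
  19. access N: HIT. Next use of N: step 20. Cache: [N C]
  20. access N: HIT. Next use of N: step 26. Cache: [N C]
  21. access V: MISS, evict C (next use: step 30). Cache: [N V]
  22. access V: HIT. Next use of V: step 24. Cache: [N V]
  23. access P: MISS, evict N (next use: step 26). Cache: [V P]
  24. access V: HIT. Next use of V: step 25. Cache: [V P]
  25. access V: HIT. Next use of V: never. Cache: [V P]
  26. access N: MISS, evict V (next use: never). Cache: [P N]
  27. access N: HIT. Next use of N: step 28. Cache: [P N]
  28. access N: HIT. Next use of N: step 31. Cache: [P N]
  29. access P: HIT. Next use of P: step 34. Cache: [P N]
  30. access C: MISS, evict P (next use: step 34). Cache: [N C]
  31. access N: HIT. Next use of N: step 32. Cache: [N C]
  32. access N: HIT. Next use of N: never. Cache: [N C]
  33. access C: HIT. Next use of C: never. Cache: [N C]
  34. access P: MISS, evict N (next use: never). Cache: [C P]
  35. access Q: MISS, evict C (next use: never). Cache: [P Q]
Total: 19 hits, 16 misses, 14 evictions

Answer: 14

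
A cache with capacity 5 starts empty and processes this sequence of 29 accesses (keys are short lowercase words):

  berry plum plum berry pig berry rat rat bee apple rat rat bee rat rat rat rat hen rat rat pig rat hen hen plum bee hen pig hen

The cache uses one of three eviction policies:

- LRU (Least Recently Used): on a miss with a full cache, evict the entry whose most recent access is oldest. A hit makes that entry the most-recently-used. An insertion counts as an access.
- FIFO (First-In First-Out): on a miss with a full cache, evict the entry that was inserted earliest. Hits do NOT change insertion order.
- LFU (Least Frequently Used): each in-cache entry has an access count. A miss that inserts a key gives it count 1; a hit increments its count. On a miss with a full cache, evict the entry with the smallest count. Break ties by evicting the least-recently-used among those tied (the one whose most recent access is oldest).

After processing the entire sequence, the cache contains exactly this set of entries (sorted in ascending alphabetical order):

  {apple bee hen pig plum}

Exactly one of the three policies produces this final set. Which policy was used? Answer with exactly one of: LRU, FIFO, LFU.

Answer: FIFO

Derivation:
Simulating under each policy and comparing final sets:
  LRU: final set = {bee hen pig plum rat} -> differs
  FIFO: final set = {apple bee hen pig plum} -> MATCHES target
  LFU: final set = {bee hen pig plum rat} -> differs
Only FIFO produces the target set.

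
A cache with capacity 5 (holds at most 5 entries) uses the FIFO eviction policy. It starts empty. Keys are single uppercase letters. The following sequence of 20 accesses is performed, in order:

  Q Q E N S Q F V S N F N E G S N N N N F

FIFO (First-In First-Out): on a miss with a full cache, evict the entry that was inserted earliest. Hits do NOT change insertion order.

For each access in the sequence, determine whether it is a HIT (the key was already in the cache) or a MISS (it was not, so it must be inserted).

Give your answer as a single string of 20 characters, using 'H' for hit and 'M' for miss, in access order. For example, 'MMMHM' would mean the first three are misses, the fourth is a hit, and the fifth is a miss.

FIFO simulation (capacity=5):
  1. access Q: MISS. Cache (old->new): [Q]
  2. access Q: HIT. Cache (old->new): [Q]
  3. access E: MISS. Cache (old->new): [Q E]
  4. access N: MISS. Cache (old->new): [Q E N]
  5. access S: MISS. Cache (old->new): [Q E N S]
  6. access Q: HIT. Cache (old->new): [Q E N S]
  7. access F: MISS. Cache (old->new): [Q E N S F]
  8. access V: MISS, evict Q. Cache (old->new): [E N S F V]
  9. access S: HIT. Cache (old->new): [E N S F V]
  10. access N: HIT. Cache (old->new): [E N S F V]
  11. access F: HIT. Cache (old->new): [E N S F V]
  12. access N: HIT. Cache (old->new): [E N S F V]
  13. access E: HIT. Cache (old->new): [E N S F V]
  14. access G: MISS, evict E. Cache (old->new): [N S F V G]
  15. access S: HIT. Cache (old->new): [N S F V G]
  16. access N: HIT. Cache (old->new): [N S F V G]
  17. access N: HIT. Cache (old->new): [N S F V G]
  18. access N: HIT. Cache (old->new): [N S F V G]
  19. access N: HIT. Cache (old->new): [N S F V G]
  20. access F: HIT. Cache (old->new): [N S F V G]
Total: 13 hits, 7 misses, 2 evictions

Answer: MHMMMHMMHHHHHMHHHHHH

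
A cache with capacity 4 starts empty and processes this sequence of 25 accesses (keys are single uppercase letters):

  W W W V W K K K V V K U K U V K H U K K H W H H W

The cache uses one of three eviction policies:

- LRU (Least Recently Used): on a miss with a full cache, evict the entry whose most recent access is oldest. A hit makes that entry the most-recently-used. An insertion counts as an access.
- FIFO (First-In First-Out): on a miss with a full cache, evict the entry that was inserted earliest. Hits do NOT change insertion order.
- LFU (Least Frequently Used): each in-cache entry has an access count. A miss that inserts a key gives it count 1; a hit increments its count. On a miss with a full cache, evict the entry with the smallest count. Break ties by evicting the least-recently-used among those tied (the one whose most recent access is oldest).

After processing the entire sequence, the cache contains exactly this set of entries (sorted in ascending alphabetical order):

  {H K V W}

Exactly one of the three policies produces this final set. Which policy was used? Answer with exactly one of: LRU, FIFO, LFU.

Answer: LFU

Derivation:
Simulating under each policy and comparing final sets:
  LRU: final set = {H K U W} -> differs
  FIFO: final set = {H K U W} -> differs
  LFU: final set = {H K V W} -> MATCHES target
Only LFU produces the target set.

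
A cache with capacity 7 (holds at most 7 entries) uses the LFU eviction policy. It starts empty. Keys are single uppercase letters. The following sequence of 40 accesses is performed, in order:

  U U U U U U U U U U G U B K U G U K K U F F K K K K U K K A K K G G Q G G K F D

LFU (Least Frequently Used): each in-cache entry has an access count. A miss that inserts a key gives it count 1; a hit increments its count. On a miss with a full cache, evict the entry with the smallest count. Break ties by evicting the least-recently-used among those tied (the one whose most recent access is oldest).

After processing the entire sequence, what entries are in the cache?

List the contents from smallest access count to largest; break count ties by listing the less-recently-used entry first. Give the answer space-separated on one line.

Answer: A Q D F G K U

Derivation:
LFU simulation (capacity=7):
  1. access U: MISS. Cache: [U(c=1)]
  2. access U: HIT, count now 2. Cache: [U(c=2)]
  3. access U: HIT, count now 3. Cache: [U(c=3)]
  4. access U: HIT, count now 4. Cache: [U(c=4)]
  5. access U: HIT, count now 5. Cache: [U(c=5)]
  6. access U: HIT, count now 6. Cache: [U(c=6)]
  7. access U: HIT, count now 7. Cache: [U(c=7)]
  8. access U: HIT, count now 8. Cache: [U(c=8)]
  9. access U: HIT, count now 9. Cache: [U(c=9)]
  10. access U: HIT, count now 10. Cache: [U(c=10)]
  11. access G: MISS. Cache: [G(c=1) U(c=10)]
  12. access U: HIT, count now 11. Cache: [G(c=1) U(c=11)]
  13. access B: MISS. Cache: [G(c=1) B(c=1) U(c=11)]
  14. access K: MISS. Cache: [G(c=1) B(c=1) K(c=1) U(c=11)]
  15. access U: HIT, count now 12. Cache: [G(c=1) B(c=1) K(c=1) U(c=12)]
  16. access G: HIT, count now 2. Cache: [B(c=1) K(c=1) G(c=2) U(c=12)]
  17. access U: HIT, count now 13. Cache: [B(c=1) K(c=1) G(c=2) U(c=13)]
  18. access K: HIT, count now 2. Cache: [B(c=1) G(c=2) K(c=2) U(c=13)]
  19. access K: HIT, count now 3. Cache: [B(c=1) G(c=2) K(c=3) U(c=13)]
  20. access U: HIT, count now 14. Cache: [B(c=1) G(c=2) K(c=3) U(c=14)]
  21. access F: MISS. Cache: [B(c=1) F(c=1) G(c=2) K(c=3) U(c=14)]
  22. access F: HIT, count now 2. Cache: [B(c=1) G(c=2) F(c=2) K(c=3) U(c=14)]
  23. access K: HIT, count now 4. Cache: [B(c=1) G(c=2) F(c=2) K(c=4) U(c=14)]
  24. access K: HIT, count now 5. Cache: [B(c=1) G(c=2) F(c=2) K(c=5) U(c=14)]
  25. access K: HIT, count now 6. Cache: [B(c=1) G(c=2) F(c=2) K(c=6) U(c=14)]
  26. access K: HIT, count now 7. Cache: [B(c=1) G(c=2) F(c=2) K(c=7) U(c=14)]
  27. access U: HIT, count now 15. Cache: [B(c=1) G(c=2) F(c=2) K(c=7) U(c=15)]
  28. access K: HIT, count now 8. Cache: [B(c=1) G(c=2) F(c=2) K(c=8) U(c=15)]
  29. access K: HIT, count now 9. Cache: [B(c=1) G(c=2) F(c=2) K(c=9) U(c=15)]
  30. access A: MISS. Cache: [B(c=1) A(c=1) G(c=2) F(c=2) K(c=9) U(c=15)]
  31. access K: HIT, count now 10. Cache: [B(c=1) A(c=1) G(c=2) F(c=2) K(c=10) U(c=15)]
  32. access K: HIT, count now 11. Cache: [B(c=1) A(c=1) G(c=2) F(c=2) K(c=11) U(c=15)]
  33. access G: HIT, count now 3. Cache: [B(c=1) A(c=1) F(c=2) G(c=3) K(c=11) U(c=15)]
  34. access G: HIT, count now 4. Cache: [B(c=1) A(c=1) F(c=2) G(c=4) K(c=11) U(c=15)]
  35. access Q: MISS. Cache: [B(c=1) A(c=1) Q(c=1) F(c=2) G(c=4) K(c=11) U(c=15)]
  36. access G: HIT, count now 5. Cache: [B(c=1) A(c=1) Q(c=1) F(c=2) G(c=5) K(c=11) U(c=15)]
  37. access G: HIT, count now 6. Cache: [B(c=1) A(c=1) Q(c=1) F(c=2) G(c=6) K(c=11) U(c=15)]
  38. access K: HIT, count now 12. Cache: [B(c=1) A(c=1) Q(c=1) F(c=2) G(c=6) K(c=12) U(c=15)]
  39. access F: HIT, count now 3. Cache: [B(c=1) A(c=1) Q(c=1) F(c=3) G(c=6) K(c=12) U(c=15)]
  40. access D: MISS, evict B(c=1). Cache: [A(c=1) Q(c=1) D(c=1) F(c=3) G(c=6) K(c=12) U(c=15)]
Total: 32 hits, 8 misses, 1 evictions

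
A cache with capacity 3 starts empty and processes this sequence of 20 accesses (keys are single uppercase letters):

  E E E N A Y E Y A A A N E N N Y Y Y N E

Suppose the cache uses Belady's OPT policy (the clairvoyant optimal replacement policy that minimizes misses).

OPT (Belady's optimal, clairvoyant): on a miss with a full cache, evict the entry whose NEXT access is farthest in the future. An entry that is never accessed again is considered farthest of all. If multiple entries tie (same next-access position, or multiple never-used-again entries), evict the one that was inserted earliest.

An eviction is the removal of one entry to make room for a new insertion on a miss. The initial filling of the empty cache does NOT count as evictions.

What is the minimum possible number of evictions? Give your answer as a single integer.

Answer: 2

Derivation:
OPT (Belady) simulation (capacity=3):
  1. access E: MISS. Cache: [E]
  2. access E: HIT. Next use of E: step 3. Cache: [E]
  3. access E: HIT. Next use of E: step 7. Cache: [E]
  4. access N: MISS. Cache: [E N]
  5. access A: MISS. Cache: [E N A]
  6. access Y: MISS, evict N (next use: step 12). Cache: [E A Y]
  7. access E: HIT. Next use of E: step 13. Cache: [E A Y]
  8. access Y: HIT. Next use of Y: step 16. Cache: [E A Y]
  9. access A: HIT. Next use of A: step 10. Cache: [E A Y]
  10. access A: HIT. Next use of A: step 11. Cache: [E A Y]
  11. access A: HIT. Next use of A: never. Cache: [E A Y]
  12. access N: MISS, evict A (next use: never). Cache: [E Y N]
  13. access E: HIT. Next use of E: step 20. Cache: [E Y N]
  14. access N: HIT. Next use of N: step 15. Cache: [E Y N]
  15. access N: HIT. Next use of N: step 19. Cache: [E Y N]
  16. access Y: HIT. Next use of Y: step 17. Cache: [E Y N]
  17. access Y: HIT. Next use of Y: step 18. Cache: [E Y N]
  18. access Y: HIT. Next use of Y: never. Cache: [E Y N]
  19. access N: HIT. Next use of N: never. Cache: [E Y N]
  20. access E: HIT. Next use of E: never. Cache: [E Y N]
Total: 15 hits, 5 misses, 2 evictions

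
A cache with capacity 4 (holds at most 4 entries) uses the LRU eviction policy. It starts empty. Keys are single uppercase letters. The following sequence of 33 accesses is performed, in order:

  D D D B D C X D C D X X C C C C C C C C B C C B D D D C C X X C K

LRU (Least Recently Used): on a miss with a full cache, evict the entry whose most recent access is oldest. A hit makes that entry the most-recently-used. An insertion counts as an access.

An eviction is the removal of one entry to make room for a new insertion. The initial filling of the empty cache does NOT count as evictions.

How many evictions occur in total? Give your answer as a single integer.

Answer: 1

Derivation:
LRU simulation (capacity=4):
  1. access D: MISS. Cache (LRU->MRU): [D]
  2. access D: HIT. Cache (LRU->MRU): [D]
  3. access D: HIT. Cache (LRU->MRU): [D]
  4. access B: MISS. Cache (LRU->MRU): [D B]
  5. access D: HIT. Cache (LRU->MRU): [B D]
  6. access C: MISS. Cache (LRU->MRU): [B D C]
  7. access X: MISS. Cache (LRU->MRU): [B D C X]
  8. access D: HIT. Cache (LRU->MRU): [B C X D]
  9. access C: HIT. Cache (LRU->MRU): [B X D C]
  10. access D: HIT. Cache (LRU->MRU): [B X C D]
  11. access X: HIT. Cache (LRU->MRU): [B C D X]
  12. access X: HIT. Cache (LRU->MRU): [B C D X]
  13. access C: HIT. Cache (LRU->MRU): [B D X C]
  14. access C: HIT. Cache (LRU->MRU): [B D X C]
  15. access C: HIT. Cache (LRU->MRU): [B D X C]
  16. access C: HIT. Cache (LRU->MRU): [B D X C]
  17. access C: HIT. Cache (LRU->MRU): [B D X C]
  18. access C: HIT. Cache (LRU->MRU): [B D X C]
  19. access C: HIT. Cache (LRU->MRU): [B D X C]
  20. access C: HIT. Cache (LRU->MRU): [B D X C]
  21. access B: HIT. Cache (LRU->MRU): [D X C B]
  22. access C: HIT. Cache (LRU->MRU): [D X B C]
  23. access C: HIT. Cache (LRU->MRU): [D X B C]
  24. access B: HIT. Cache (LRU->MRU): [D X C B]
  25. access D: HIT. Cache (LRU->MRU): [X C B D]
  26. access D: HIT. Cache (LRU->MRU): [X C B D]
  27. access D: HIT. Cache (LRU->MRU): [X C B D]
  28. access C: HIT. Cache (LRU->MRU): [X B D C]
  29. access C: HIT. Cache (LRU->MRU): [X B D C]
  30. access X: HIT. Cache (LRU->MRU): [B D C X]
  31. access X: HIT. Cache (LRU->MRU): [B D C X]
  32. access C: HIT. Cache (LRU->MRU): [B D X C]
  33. access K: MISS, evict B. Cache (LRU->MRU): [D X C K]
Total: 28 hits, 5 misses, 1 evictions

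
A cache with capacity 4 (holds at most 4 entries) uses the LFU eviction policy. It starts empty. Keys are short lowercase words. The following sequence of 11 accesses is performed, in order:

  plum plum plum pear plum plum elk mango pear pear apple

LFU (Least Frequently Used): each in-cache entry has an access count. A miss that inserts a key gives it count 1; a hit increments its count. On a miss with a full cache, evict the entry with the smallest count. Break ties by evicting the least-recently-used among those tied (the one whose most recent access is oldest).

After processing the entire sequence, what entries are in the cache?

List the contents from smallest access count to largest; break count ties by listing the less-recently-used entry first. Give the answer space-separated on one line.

Answer: mango apple pear plum

Derivation:
LFU simulation (capacity=4):
  1. access plum: MISS. Cache: [plum(c=1)]
  2. access plum: HIT, count now 2. Cache: [plum(c=2)]
  3. access plum: HIT, count now 3. Cache: [plum(c=3)]
  4. access pear: MISS. Cache: [pear(c=1) plum(c=3)]
  5. access plum: HIT, count now 4. Cache: [pear(c=1) plum(c=4)]
  6. access plum: HIT, count now 5. Cache: [pear(c=1) plum(c=5)]
  7. access elk: MISS. Cache: [pear(c=1) elk(c=1) plum(c=5)]
  8. access mango: MISS. Cache: [pear(c=1) elk(c=1) mango(c=1) plum(c=5)]
  9. access pear: HIT, count now 2. Cache: [elk(c=1) mango(c=1) pear(c=2) plum(c=5)]
  10. access pear: HIT, count now 3. Cache: [elk(c=1) mango(c=1) pear(c=3) plum(c=5)]
  11. access apple: MISS, evict elk(c=1). Cache: [mango(c=1) apple(c=1) pear(c=3) plum(c=5)]
Total: 6 hits, 5 misses, 1 evictions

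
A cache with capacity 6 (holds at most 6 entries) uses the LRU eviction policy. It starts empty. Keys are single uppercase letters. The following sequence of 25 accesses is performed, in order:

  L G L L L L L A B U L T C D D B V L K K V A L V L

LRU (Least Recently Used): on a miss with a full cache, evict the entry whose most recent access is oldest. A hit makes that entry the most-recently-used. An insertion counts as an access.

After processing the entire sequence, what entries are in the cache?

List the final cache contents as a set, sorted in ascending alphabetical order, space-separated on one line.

LRU simulation (capacity=6):
  1. access L: MISS. Cache (LRU->MRU): [L]
  2. access G: MISS. Cache (LRU->MRU): [L G]
  3. access L: HIT. Cache (LRU->MRU): [G L]
  4. access L: HIT. Cache (LRU->MRU): [G L]
  5. access L: HIT. Cache (LRU->MRU): [G L]
  6. access L: HIT. Cache (LRU->MRU): [G L]
  7. access L: HIT. Cache (LRU->MRU): [G L]
  8. access A: MISS. Cache (LRU->MRU): [G L A]
  9. access B: MISS. Cache (LRU->MRU): [G L A B]
  10. access U: MISS. Cache (LRU->MRU): [G L A B U]
  11. access L: HIT. Cache (LRU->MRU): [G A B U L]
  12. access T: MISS. Cache (LRU->MRU): [G A B U L T]
  13. access C: MISS, evict G. Cache (LRU->MRU): [A B U L T C]
  14. access D: MISS, evict A. Cache (LRU->MRU): [B U L T C D]
  15. access D: HIT. Cache (LRU->MRU): [B U L T C D]
  16. access B: HIT. Cache (LRU->MRU): [U L T C D B]
  17. access V: MISS, evict U. Cache (LRU->MRU): [L T C D B V]
  18. access L: HIT. Cache (LRU->MRU): [T C D B V L]
  19. access K: MISS, evict T. Cache (LRU->MRU): [C D B V L K]
  20. access K: HIT. Cache (LRU->MRU): [C D B V L K]
  21. access V: HIT. Cache (LRU->MRU): [C D B L K V]
  22. access A: MISS, evict C. Cache (LRU->MRU): [D B L K V A]
  23. access L: HIT. Cache (LRU->MRU): [D B K V A L]
  24. access V: HIT. Cache (LRU->MRU): [D B K A L V]
  25. access L: HIT. Cache (LRU->MRU): [D B K A V L]
Total: 14 hits, 11 misses, 5 evictions

Answer: A B D K L V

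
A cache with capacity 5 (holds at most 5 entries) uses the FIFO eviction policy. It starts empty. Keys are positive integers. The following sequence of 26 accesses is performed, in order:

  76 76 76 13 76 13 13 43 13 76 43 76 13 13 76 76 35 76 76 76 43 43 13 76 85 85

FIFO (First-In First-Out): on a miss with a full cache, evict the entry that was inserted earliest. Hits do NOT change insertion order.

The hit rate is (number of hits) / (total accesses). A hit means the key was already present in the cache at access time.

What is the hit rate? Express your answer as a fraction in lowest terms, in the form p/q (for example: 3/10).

FIFO simulation (capacity=5):
  1. access 76: MISS. Cache (old->new): [76]
  2. access 76: HIT. Cache (old->new): [76]
  3. access 76: HIT. Cache (old->new): [76]
  4. access 13: MISS. Cache (old->new): [76 13]
  5. access 76: HIT. Cache (old->new): [76 13]
  6. access 13: HIT. Cache (old->new): [76 13]
  7. access 13: HIT. Cache (old->new): [76 13]
  8. access 43: MISS. Cache (old->new): [76 13 43]
  9. access 13: HIT. Cache (old->new): [76 13 43]
  10. access 76: HIT. Cache (old->new): [76 13 43]
  11. access 43: HIT. Cache (old->new): [76 13 43]
  12. access 76: HIT. Cache (old->new): [76 13 43]
  13. access 13: HIT. Cache (old->new): [76 13 43]
  14. access 13: HIT. Cache (old->new): [76 13 43]
  15. access 76: HIT. Cache (old->new): [76 13 43]
  16. access 76: HIT. Cache (old->new): [76 13 43]
  17. access 35: MISS. Cache (old->new): [76 13 43 35]
  18. access 76: HIT. Cache (old->new): [76 13 43 35]
  19. access 76: HIT. Cache (old->new): [76 13 43 35]
  20. access 76: HIT. Cache (old->new): [76 13 43 35]
  21. access 43: HIT. Cache (old->new): [76 13 43 35]
  22. access 43: HIT. Cache (old->new): [76 13 43 35]
  23. access 13: HIT. Cache (old->new): [76 13 43 35]
  24. access 76: HIT. Cache (old->new): [76 13 43 35]
  25. access 85: MISS. Cache (old->new): [76 13 43 35 85]
  26. access 85: HIT. Cache (old->new): [76 13 43 35 85]
Total: 21 hits, 5 misses, 0 evictions

Hit rate = 21/26

Answer: 21/26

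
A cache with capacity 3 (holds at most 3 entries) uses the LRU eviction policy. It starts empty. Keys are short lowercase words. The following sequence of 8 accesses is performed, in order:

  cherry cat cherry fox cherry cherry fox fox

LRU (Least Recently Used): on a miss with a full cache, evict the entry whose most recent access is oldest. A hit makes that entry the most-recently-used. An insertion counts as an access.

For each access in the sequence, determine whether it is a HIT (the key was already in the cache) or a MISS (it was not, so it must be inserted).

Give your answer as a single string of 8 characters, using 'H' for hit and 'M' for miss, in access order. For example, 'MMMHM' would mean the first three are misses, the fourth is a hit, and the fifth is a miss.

Answer: MMHMHHHH

Derivation:
LRU simulation (capacity=3):
  1. access cherry: MISS. Cache (LRU->MRU): [cherry]
  2. access cat: MISS. Cache (LRU->MRU): [cherry cat]
  3. access cherry: HIT. Cache (LRU->MRU): [cat cherry]
  4. access fox: MISS. Cache (LRU->MRU): [cat cherry fox]
  5. access cherry: HIT. Cache (LRU->MRU): [cat fox cherry]
  6. access cherry: HIT. Cache (LRU->MRU): [cat fox cherry]
  7. access fox: HIT. Cache (LRU->MRU): [cat cherry fox]
  8. access fox: HIT. Cache (LRU->MRU): [cat cherry fox]
Total: 5 hits, 3 misses, 0 evictions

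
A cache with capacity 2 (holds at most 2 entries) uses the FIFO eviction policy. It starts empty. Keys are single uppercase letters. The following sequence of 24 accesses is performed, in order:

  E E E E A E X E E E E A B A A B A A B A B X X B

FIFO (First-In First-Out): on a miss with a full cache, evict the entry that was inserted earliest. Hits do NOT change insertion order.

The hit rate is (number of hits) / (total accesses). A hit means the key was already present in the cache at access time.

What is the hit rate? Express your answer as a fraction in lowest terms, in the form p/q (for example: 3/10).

FIFO simulation (capacity=2):
  1. access E: MISS. Cache (old->new): [E]
  2. access E: HIT. Cache (old->new): [E]
  3. access E: HIT. Cache (old->new): [E]
  4. access E: HIT. Cache (old->new): [E]
  5. access A: MISS. Cache (old->new): [E A]
  6. access E: HIT. Cache (old->new): [E A]
  7. access X: MISS, evict E. Cache (old->new): [A X]
  8. access E: MISS, evict A. Cache (old->new): [X E]
  9. access E: HIT. Cache (old->new): [X E]
  10. access E: HIT. Cache (old->new): [X E]
  11. access E: HIT. Cache (old->new): [X E]
  12. access A: MISS, evict X. Cache (old->new): [E A]
  13. access B: MISS, evict E. Cache (old->new): [A B]
  14. access A: HIT. Cache (old->new): [A B]
  15. access A: HIT. Cache (old->new): [A B]
  16. access B: HIT. Cache (old->new): [A B]
  17. access A: HIT. Cache (old->new): [A B]
  18. access A: HIT. Cache (old->new): [A B]
  19. access B: HIT. Cache (old->new): [A B]
  20. access A: HIT. Cache (old->new): [A B]
  21. access B: HIT. Cache (old->new): [A B]
  22. access X: MISS, evict A. Cache (old->new): [B X]
  23. access X: HIT. Cache (old->new): [B X]
  24. access B: HIT. Cache (old->new): [B X]
Total: 17 hits, 7 misses, 5 evictions

Hit rate = 17/24

Answer: 17/24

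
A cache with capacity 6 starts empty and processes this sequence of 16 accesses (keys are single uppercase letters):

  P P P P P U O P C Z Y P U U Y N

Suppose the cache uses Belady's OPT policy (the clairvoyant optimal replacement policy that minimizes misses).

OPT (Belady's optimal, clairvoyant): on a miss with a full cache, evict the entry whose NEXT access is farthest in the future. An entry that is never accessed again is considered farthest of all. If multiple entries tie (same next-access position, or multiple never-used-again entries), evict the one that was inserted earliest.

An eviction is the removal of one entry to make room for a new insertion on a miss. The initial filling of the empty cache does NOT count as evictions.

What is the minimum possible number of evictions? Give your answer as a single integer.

Answer: 1

Derivation:
OPT (Belady) simulation (capacity=6):
  1. access P: MISS. Cache: [P]
  2. access P: HIT. Next use of P: step 3. Cache: [P]
  3. access P: HIT. Next use of P: step 4. Cache: [P]
  4. access P: HIT. Next use of P: step 5. Cache: [P]
  5. access P: HIT. Next use of P: step 8. Cache: [P]
  6. access U: MISS. Cache: [P U]
  7. access O: MISS. Cache: [P U O]
  8. access P: HIT. Next use of P: step 12. Cache: [P U O]
  9. access C: MISS. Cache: [P U O C]
  10. access Z: MISS. Cache: [P U O C Z]
  11. access Y: MISS. Cache: [P U O C Z Y]
  12. access P: HIT. Next use of P: never. Cache: [P U O C Z Y]
  13. access U: HIT. Next use of U: step 14. Cache: [P U O C Z Y]
  14. access U: HIT. Next use of U: never. Cache: [P U O C Z Y]
  15. access Y: HIT. Next use of Y: never. Cache: [P U O C Z Y]
  16. access N: MISS, evict P (next use: never). Cache: [U O C Z Y N]
Total: 9 hits, 7 misses, 1 evictions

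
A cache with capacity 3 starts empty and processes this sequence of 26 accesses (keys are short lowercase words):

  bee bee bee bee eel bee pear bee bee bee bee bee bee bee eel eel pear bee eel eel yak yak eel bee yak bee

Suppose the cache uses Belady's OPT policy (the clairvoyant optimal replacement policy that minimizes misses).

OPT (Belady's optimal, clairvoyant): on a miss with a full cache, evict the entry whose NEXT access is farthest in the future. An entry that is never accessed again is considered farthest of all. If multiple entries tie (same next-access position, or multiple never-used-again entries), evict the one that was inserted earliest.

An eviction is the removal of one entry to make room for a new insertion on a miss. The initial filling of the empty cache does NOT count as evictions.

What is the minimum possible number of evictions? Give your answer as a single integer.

OPT (Belady) simulation (capacity=3):
  1. access bee: MISS. Cache: [bee]
  2. access bee: HIT. Next use of bee: step 3. Cache: [bee]
  3. access bee: HIT. Next use of bee: step 4. Cache: [bee]
  4. access bee: HIT. Next use of bee: step 6. Cache: [bee]
  5. access eel: MISS. Cache: [bee eel]
  6. access bee: HIT. Next use of bee: step 8. Cache: [bee eel]
  7. access pear: MISS. Cache: [bee eel pear]
  8. access bee: HIT. Next use of bee: step 9. Cache: [bee eel pear]
  9. access bee: HIT. Next use of bee: step 10. Cache: [bee eel pear]
  10. access bee: HIT. Next use of bee: step 11. Cache: [bee eel pear]
  11. access bee: HIT. Next use of bee: step 12. Cache: [bee eel pear]
  12. access bee: HIT. Next use of bee: step 13. Cache: [bee eel pear]
  13. access bee: HIT. Next use of bee: step 14. Cache: [bee eel pear]
  14. access bee: HIT. Next use of bee: step 18. Cache: [bee eel pear]
  15. access eel: HIT. Next use of eel: step 16. Cache: [bee eel pear]
  16. access eel: HIT. Next use of eel: step 19. Cache: [bee eel pear]
  17. access pear: HIT. Next use of pear: never. Cache: [bee eel pear]
  18. access bee: HIT. Next use of bee: step 24. Cache: [bee eel pear]
  19. access eel: HIT. Next use of eel: step 20. Cache: [bee eel pear]
  20. access eel: HIT. Next use of eel: step 23. Cache: [bee eel pear]
  21. access yak: MISS, evict pear (next use: never). Cache: [bee eel yak]
  22. access yak: HIT. Next use of yak: step 25. Cache: [bee eel yak]
  23. access eel: HIT. Next use of eel: never. Cache: [bee eel yak]
  24. access bee: HIT. Next use of bee: step 26. Cache: [bee eel yak]
  25. access yak: HIT. Next use of yak: never. Cache: [bee eel yak]
  26. access bee: HIT. Next use of bee: never. Cache: [bee eel yak]
Total: 22 hits, 4 misses, 1 evictions

Answer: 1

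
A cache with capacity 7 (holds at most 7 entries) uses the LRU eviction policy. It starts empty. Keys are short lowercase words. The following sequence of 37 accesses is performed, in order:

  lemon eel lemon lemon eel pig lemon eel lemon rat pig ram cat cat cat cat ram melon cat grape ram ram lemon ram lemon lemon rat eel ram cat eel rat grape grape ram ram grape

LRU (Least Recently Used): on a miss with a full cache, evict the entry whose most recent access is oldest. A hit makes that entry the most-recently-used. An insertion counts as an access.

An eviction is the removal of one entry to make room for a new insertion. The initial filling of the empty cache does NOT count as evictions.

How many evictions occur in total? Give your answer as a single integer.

LRU simulation (capacity=7):
  1. access lemon: MISS. Cache (LRU->MRU): [lemon]
  2. access eel: MISS. Cache (LRU->MRU): [lemon eel]
  3. access lemon: HIT. Cache (LRU->MRU): [eel lemon]
  4. access lemon: HIT. Cache (LRU->MRU): [eel lemon]
  5. access eel: HIT. Cache (LRU->MRU): [lemon eel]
  6. access pig: MISS. Cache (LRU->MRU): [lemon eel pig]
  7. access lemon: HIT. Cache (LRU->MRU): [eel pig lemon]
  8. access eel: HIT. Cache (LRU->MRU): [pig lemon eel]
  9. access lemon: HIT. Cache (LRU->MRU): [pig eel lemon]
  10. access rat: MISS. Cache (LRU->MRU): [pig eel lemon rat]
  11. access pig: HIT. Cache (LRU->MRU): [eel lemon rat pig]
  12. access ram: MISS. Cache (LRU->MRU): [eel lemon rat pig ram]
  13. access cat: MISS. Cache (LRU->MRU): [eel lemon rat pig ram cat]
  14. access cat: HIT. Cache (LRU->MRU): [eel lemon rat pig ram cat]
  15. access cat: HIT. Cache (LRU->MRU): [eel lemon rat pig ram cat]
  16. access cat: HIT. Cache (LRU->MRU): [eel lemon rat pig ram cat]
  17. access ram: HIT. Cache (LRU->MRU): [eel lemon rat pig cat ram]
  18. access melon: MISS. Cache (LRU->MRU): [eel lemon rat pig cat ram melon]
  19. access cat: HIT. Cache (LRU->MRU): [eel lemon rat pig ram melon cat]
  20. access grape: MISS, evict eel. Cache (LRU->MRU): [lemon rat pig ram melon cat grape]
  21. access ram: HIT. Cache (LRU->MRU): [lemon rat pig melon cat grape ram]
  22. access ram: HIT. Cache (LRU->MRU): [lemon rat pig melon cat grape ram]
  23. access lemon: HIT. Cache (LRU->MRU): [rat pig melon cat grape ram lemon]
  24. access ram: HIT. Cache (LRU->MRU): [rat pig melon cat grape lemon ram]
  25. access lemon: HIT. Cache (LRU->MRU): [rat pig melon cat grape ram lemon]
  26. access lemon: HIT. Cache (LRU->MRU): [rat pig melon cat grape ram lemon]
  27. access rat: HIT. Cache (LRU->MRU): [pig melon cat grape ram lemon rat]
  28. access eel: MISS, evict pig. Cache (LRU->MRU): [melon cat grape ram lemon rat eel]
  29. access ram: HIT. Cache (LRU->MRU): [melon cat grape lemon rat eel ram]
  30. access cat: HIT. Cache (LRU->MRU): [melon grape lemon rat eel ram cat]
  31. access eel: HIT. Cache (LRU->MRU): [melon grape lemon rat ram cat eel]
  32. access rat: HIT. Cache (LRU->MRU): [melon grape lemon ram cat eel rat]
  33. access grape: HIT. Cache (LRU->MRU): [melon lemon ram cat eel rat grape]
  34. access grape: HIT. Cache (LRU->MRU): [melon lemon ram cat eel rat grape]
  35. access ram: HIT. Cache (LRU->MRU): [melon lemon cat eel rat grape ram]
  36. access ram: HIT. Cache (LRU->MRU): [melon lemon cat eel rat grape ram]
  37. access grape: HIT. Cache (LRU->MRU): [melon lemon cat eel rat ram grape]
Total: 28 hits, 9 misses, 2 evictions

Answer: 2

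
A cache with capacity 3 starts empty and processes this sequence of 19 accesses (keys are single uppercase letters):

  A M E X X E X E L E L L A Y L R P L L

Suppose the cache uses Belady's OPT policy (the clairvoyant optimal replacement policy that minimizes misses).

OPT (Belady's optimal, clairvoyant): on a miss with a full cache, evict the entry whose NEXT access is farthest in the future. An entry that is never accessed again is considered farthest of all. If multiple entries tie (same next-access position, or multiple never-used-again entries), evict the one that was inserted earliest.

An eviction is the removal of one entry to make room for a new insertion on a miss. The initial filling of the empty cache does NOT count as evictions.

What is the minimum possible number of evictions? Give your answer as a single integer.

Answer: 5

Derivation:
OPT (Belady) simulation (capacity=3):
  1. access A: MISS. Cache: [A]
  2. access M: MISS. Cache: [A M]
  3. access E: MISS. Cache: [A M E]
  4. access X: MISS, evict M (next use: never). Cache: [A E X]
  5. access X: HIT. Next use of X: step 7. Cache: [A E X]
  6. access E: HIT. Next use of E: step 8. Cache: [A E X]
  7. access X: HIT. Next use of X: never. Cache: [A E X]
  8. access E: HIT. Next use of E: step 10. Cache: [A E X]
  9. access L: MISS, evict X (next use: never). Cache: [A E L]
  10. access E: HIT. Next use of E: never. Cache: [A E L]
  11. access L: HIT. Next use of L: step 12. Cache: [A E L]
  12. access L: HIT. Next use of L: step 15. Cache: [A E L]
  13. access A: HIT. Next use of A: never. Cache: [A E L]
  14. access Y: MISS, evict A (next use: never). Cache: [E L Y]
  15. access L: HIT. Next use of L: step 18. Cache: [E L Y]
  16. access R: MISS, evict E (next use: never). Cache: [L Y R]
  17. access P: MISS, evict Y (next use: never). Cache: [L R P]
  18. access L: HIT. Next use of L: step 19. Cache: [L R P]
  19. access L: HIT. Next use of L: never. Cache: [L R P]
Total: 11 hits, 8 misses, 5 evictions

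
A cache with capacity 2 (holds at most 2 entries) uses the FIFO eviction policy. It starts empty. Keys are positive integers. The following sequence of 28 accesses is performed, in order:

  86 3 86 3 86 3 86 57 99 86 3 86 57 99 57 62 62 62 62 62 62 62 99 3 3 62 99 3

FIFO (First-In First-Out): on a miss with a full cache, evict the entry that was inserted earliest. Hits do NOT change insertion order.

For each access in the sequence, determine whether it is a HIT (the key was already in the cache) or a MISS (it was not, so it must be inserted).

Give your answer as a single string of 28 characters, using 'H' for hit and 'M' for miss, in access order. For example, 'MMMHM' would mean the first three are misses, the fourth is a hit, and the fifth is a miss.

Answer: MMHHHHHMMMMHMMHMHHHHHHHMHHMH

Derivation:
FIFO simulation (capacity=2):
  1. access 86: MISS. Cache (old->new): [86]
  2. access 3: MISS. Cache (old->new): [86 3]
  3. access 86: HIT. Cache (old->new): [86 3]
  4. access 3: HIT. Cache (old->new): [86 3]
  5. access 86: HIT. Cache (old->new): [86 3]
  6. access 3: HIT. Cache (old->new): [86 3]
  7. access 86: HIT. Cache (old->new): [86 3]
  8. access 57: MISS, evict 86. Cache (old->new): [3 57]
  9. access 99: MISS, evict 3. Cache (old->new): [57 99]
  10. access 86: MISS, evict 57. Cache (old->new): [99 86]
  11. access 3: MISS, evict 99. Cache (old->new): [86 3]
  12. access 86: HIT. Cache (old->new): [86 3]
  13. access 57: MISS, evict 86. Cache (old->new): [3 57]
  14. access 99: MISS, evict 3. Cache (old->new): [57 99]
  15. access 57: HIT. Cache (old->new): [57 99]
  16. access 62: MISS, evict 57. Cache (old->new): [99 62]
  17. access 62: HIT. Cache (old->new): [99 62]
  18. access 62: HIT. Cache (old->new): [99 62]
  19. access 62: HIT. Cache (old->new): [99 62]
  20. access 62: HIT. Cache (old->new): [99 62]
  21. access 62: HIT. Cache (old->new): [99 62]
  22. access 62: HIT. Cache (old->new): [99 62]
  23. access 99: HIT. Cache (old->new): [99 62]
  24. access 3: MISS, evict 99. Cache (old->new): [62 3]
  25. access 3: HIT. Cache (old->new): [62 3]
  26. access 62: HIT. Cache (old->new): [62 3]
  27. access 99: MISS, evict 62. Cache (old->new): [3 99]
  28. access 3: HIT. Cache (old->new): [3 99]
Total: 17 hits, 11 misses, 9 evictions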